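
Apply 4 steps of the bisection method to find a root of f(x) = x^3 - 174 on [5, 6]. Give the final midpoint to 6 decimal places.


f(x) = x^3 - 174
f(5) = -49 < 0
f(6) = 42 > 0

Step 1: midpoint = (5.000000 + 6.000000)/2 = 5.500000
  f(5.500000) = -7.625000
  f(mid) < 0, so root is in [5.500000, 6.000000]

Step 2: midpoint = (5.500000 + 6.000000)/2 = 5.750000
  f(5.750000) = 16.109375
  f(mid) > 0, so root is in [5.500000, 5.750000]

Step 3: midpoint = (5.500000 + 5.750000)/2 = 5.625000
  f(5.625000) = 3.978516
  f(mid) > 0, so root is in [5.500000, 5.625000]

Step 4: midpoint = (5.500000 + 5.625000)/2 = 5.562500
  f(5.562500) = -1.888428
  f(mid) < 0, so root is in [5.562500, 5.625000]

midpoint = 5.562500


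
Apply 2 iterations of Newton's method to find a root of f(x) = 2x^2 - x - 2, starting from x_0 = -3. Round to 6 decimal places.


Newton's method: x_(n+1) = x_n - f(x_n)/f'(x_n)
f(x) = 2x^2 - x - 2
f'(x) = 4x - 1

Iteration 1:
  f(-3.000000) = 19.000000
  f'(-3.000000) = -13.000000
  x_1 = -3.000000 - (19.000000)/(-13.000000) = -1.538462

Iteration 2:
  f(-1.538462) = 4.272189
  f'(-1.538462) = -7.153846
  x_2 = -1.538462 - (4.272189)/(-7.153846) = -0.941274

x_2 = -0.941274


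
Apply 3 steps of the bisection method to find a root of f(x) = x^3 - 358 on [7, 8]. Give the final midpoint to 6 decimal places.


f(x) = x^3 - 358
f(7) = -15 < 0
f(8) = 154 > 0

Step 1: midpoint = (7.000000 + 8.000000)/2 = 7.500000
  f(7.500000) = 63.875000
  f(mid) > 0, so root is in [7.000000, 7.500000]

Step 2: midpoint = (7.000000 + 7.500000)/2 = 7.250000
  f(7.250000) = 23.078125
  f(mid) > 0, so root is in [7.000000, 7.250000]

Step 3: midpoint = (7.000000 + 7.250000)/2 = 7.125000
  f(7.125000) = 3.705078
  f(mid) > 0, so root is in [7.000000, 7.125000]

midpoint = 7.125000


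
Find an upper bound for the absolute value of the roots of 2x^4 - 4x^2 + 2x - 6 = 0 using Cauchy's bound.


Cauchy's bound: all roots r satisfy |r| <= 1 + max(|a_i/a_n|) for i = 0,...,n-1
where a_n is the leading coefficient.

Coefficients: [2, 0, -4, 2, -6]
Leading coefficient a_n = 2
Ratios |a_i/a_n|: 0, 2, 1, 3
Maximum ratio: 3
Cauchy's bound: |r| <= 1 + 3 = 4

Upper bound = 4


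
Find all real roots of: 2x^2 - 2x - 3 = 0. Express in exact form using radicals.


Using the quadratic formula: x = (-b ± sqrt(b^2 - 4ac)) / (2a)
Here a = 2, b = -2, c = -3
Discriminant = b^2 - 4ac = (-2)^2 - 4(2)(-3) = 4 + 24 = 28
Since discriminant = 28 > 0, there are two real roots.
x = (2 ± 2*sqrt(7)) / 4
Simplifying: x = (1 ± sqrt(7)) / 2
Numerically: x ≈ 1.8229 or x ≈ -0.8229

x = (1 + sqrt(7)) / 2 or x = (1 - sqrt(7)) / 2


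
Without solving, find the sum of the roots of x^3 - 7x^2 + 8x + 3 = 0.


By Vieta's formulas for x^3 + bx^2 + cx + d = 0:
  r1 + r2 + r3 = -b/a = 7
  r1*r2 + r1*r3 + r2*r3 = c/a = 8
  r1*r2*r3 = -d/a = -3


Sum = 7


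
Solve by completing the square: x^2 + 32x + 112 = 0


Start: x^2 + 32x + 112 = 0
Move constant: x^2 + 32x = -112
Half of 32 is 16, squared is 256
Add 256 to both sides: x^2 + 32x + 256 = 144
(x + 16)^2 = 144
x + 16 = ±12
x = -16 + 12 = -4 or x = -16 - 12 = -28

x = -28, x = -4


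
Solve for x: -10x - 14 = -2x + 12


Starting with: -10x - 14 = -2x + 12
Move all x terms to left: (-10 + 2)x = 12 + 14
Simplify: -8x = 26
Divide both sides by -8: x = -13/4

x = -13/4


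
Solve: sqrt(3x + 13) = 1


Square both sides: 3x + 13 = 1^2 = 1
3x = 1 - 13 = -12
x = -4
Check: sqrt(3*(-4) + 13) = sqrt(1) = 1 ✓

x = -4


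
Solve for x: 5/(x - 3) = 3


Multiply both sides by (x - 3): 5 = 3(x - 3)
Distribute: 5 = 3x - 9
3x = 5 + 9 = 14
x = 14/3

x = 14/3


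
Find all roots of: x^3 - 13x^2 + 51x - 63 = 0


Let p(x) = x^3 - 13x^2 + 51x - 63. By the rational root theorem (leading coefficient 1), any rational root is an integer divisor of 63: try ±1, ±2, ... in turn.
Test x = 1: value = -24 ≠ 0.
Test x = -1: value = -128 ≠ 0.
Test x = 3: value = 0 ✓, so (x - 3) is a factor.
Synthetic division by (x - 3): bring down 1; 1(3) - 13 = -10; (-10)(3) + 51 = 21; 21(3) - 63 = 0 → quotient x^2 - 10x + 21, remainder 0.
Solve the quadratic x^2 - 10x + 21 = 0: discriminant = (-10)^2 - 4(1)(21) = 100 - 84 = 16.
sqrt(16) = 4, so x = (10 ± 4)/2: x = 7 or x = 3.
Collecting all roots found:

x = 3 (multiplicity 2), x = 7


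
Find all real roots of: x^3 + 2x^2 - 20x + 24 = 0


Let p(x) = x^3 + 2x^2 - 20x + 24. By the rational root theorem (leading coefficient 1), any rational root is an integer divisor of 24: try ±1, ±2, ... in turn.
Test x = 1: value = 7 ≠ 0.
Test x = -1: value = 45 ≠ 0.
Test x = 2: value = 0 ✓, so (x - 2) is a factor.
Synthetic division by (x - 2): bring down 1; 1(2) + 2 = 4; 4(2) - 20 = -12; (-12)(2) + 24 = 0 → quotient x^2 + 4x - 12, remainder 0.
Solve the quadratic x^2 + 4x - 12 = 0: discriminant = 4^2 - 4(1)(-12) = 16 + 48 = 64.
sqrt(64) = 8, so x = (-4 ± 8)/2: x = 2 or x = -6.

x = -6, x = 2 (multiplicity 2)


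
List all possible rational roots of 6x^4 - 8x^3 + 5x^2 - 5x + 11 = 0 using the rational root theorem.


Rational root theorem: possible roots are ±p/q where:
  p divides the constant term (11): p ∈ {1, 11}
  q divides the leading coefficient (6): q ∈ {1, 2, 3, 6}

All possible rational roots: -11, -11/2, -11/3, -11/6, -1, -1/2, -1/3, -1/6, 1/6, 1/3, 1/2, 1, 11/6, 11/3, 11/2, 11

-11, -11/2, -11/3, -11/6, -1, -1/2, -1/3, -1/6, 1/6, 1/3, 1/2, 1, 11/6, 11/3, 11/2, 11


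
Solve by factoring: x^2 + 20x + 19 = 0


We need two numbers that multiply to 19 and add to 20.
Those numbers are 19 and 1 (since 19 * 1 = 19 and 19 + 1 = 20).
So x^2 + 20x + 19 = (x + 19)(x + 1) = 0
Setting each factor to zero: x = -19 or x = -1

x = -19, x = -1


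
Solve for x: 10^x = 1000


Express both sides with the same base.
1000 = 10^3
Since the bases match: x = 3

x = 3


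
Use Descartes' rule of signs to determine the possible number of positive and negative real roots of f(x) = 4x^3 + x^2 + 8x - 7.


Descartes' rule of signs:

For positive roots, count sign changes in f(x) = 4x^3 + x^2 + 8x - 7:
Signs of coefficients: +, +, +, -
Number of sign changes: 1
Possible positive real roots: 1

For negative roots, examine f(-x) = -4x^3 + x^2 - 8x - 7:
Signs of coefficients: -, +, -, -
Number of sign changes: 2
Possible negative real roots: 2, 0

Positive roots: 1; Negative roots: 2 or 0


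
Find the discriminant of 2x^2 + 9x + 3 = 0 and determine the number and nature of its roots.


For ax^2 + bx + c = 0, discriminant D = b^2 - 4ac
Here a = 2, b = 9, c = 3
D = (9)^2 - 4(2)(3) = 81 - 24 = 57

D = 57 > 0 but not a perfect square
The equation has 2 distinct real irrational roots.

Discriminant = 57, 2 distinct real irrational roots


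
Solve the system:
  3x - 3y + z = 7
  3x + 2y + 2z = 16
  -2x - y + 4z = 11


Using Cramer's rule. Expand each determinant along the first row.
D  = 3*[2*4 - 2*(-1)] - (-3)*[3*4 - 2*(-2)] + 1*[3*(-1) - 2*(-2)]
  = 3*(10) - (-3)*(16) + 1*(1) = 79
Dx = 7*[2*4 - 2*(-1)] - (-3)*[16*4 - 2*11] + 1*[16*(-1) - 2*11]
  = 7*(10) - (-3)*(42) + 1*(-38) = 158
Dy = 3*[16*4 - 2*11] - 7*[3*4 - 2*(-2)] + 1*[3*11 - 16*(-2)]
  = 3*(42) - 7*(16) + 1*(65) = 79
Dz = 3*[2*11 - 16*(-1)] - (-3)*[3*11 - 16*(-2)] + 7*[3*(-1) - 2*(-2)]
  = 3*(38) - (-3)*(65) + 7*(1) = 316
x = Dx/D = 158/79 = 2, y = Dy/D = 79/79 = 1, z = Dz/D = 316/79 = 4
Check eq1: (3)(2) + (-3)(1) + (1)(4) = 7 = 7 ✓
Check eq2: (3)(2) + (2)(1) + (2)(4) = 16 = 16 ✓
Check eq3: (-2)(2) + (-1)(1) + (4)(4) = 11 = 11 ✓

x = 2, y = 1, z = 4


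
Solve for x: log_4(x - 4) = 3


Convert to exponential form: x - 4 = 4^3 = 64
x = 64 + 4 = 68
Check: log_4(68 - 4) = log_4(64) = log_4(64) = 3 ✓

x = 68


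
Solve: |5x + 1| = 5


An absolute value equation |expr| = 5 gives two cases:
Case 1: 5x + 1 = 5
  5x = 4, so x = 4/5
Case 2: 5x + 1 = -5
  5x = -6, so x = -6/5

x = -6/5, x = 4/5


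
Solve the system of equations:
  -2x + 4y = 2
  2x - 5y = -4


Using Cramer's rule:
Determinant D = (-2)(-5) - (2)(4) = 10 - 8 = 2
Dx = (2)(-5) - (-4)(4) = -10 + 16 = 6
Dy = (-2)(-4) - (2)(2) = 8 - 4 = 4
x = Dx/D = 6/2 = 3
y = Dy/D = 4/2 = 2

x = 3, y = 2


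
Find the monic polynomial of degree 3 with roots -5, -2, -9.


A monic polynomial with roots -5, -2, -9 is:
p(x) = (x + 5)(x + 2)(x + 9)
After multiplying by (x + 5): x + 5
After multiplying by (x + 2): x^2 + 7x + 10
After multiplying by (x + 9): x^3 + 16x^2 + 73x + 90

x^3 + 16x^2 + 73x + 90


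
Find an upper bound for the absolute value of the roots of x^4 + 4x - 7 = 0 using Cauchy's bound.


Cauchy's bound: all roots r satisfy |r| <= 1 + max(|a_i/a_n|) for i = 0,...,n-1
where a_n is the leading coefficient.

Coefficients: [1, 0, 0, 4, -7]
Leading coefficient a_n = 1
Ratios |a_i/a_n|: 0, 0, 4, 7
Maximum ratio: 7
Cauchy's bound: |r| <= 1 + 7 = 8

Upper bound = 8


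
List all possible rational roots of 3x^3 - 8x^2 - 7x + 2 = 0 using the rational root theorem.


Rational root theorem: possible roots are ±p/q where:
  p divides the constant term (2): p ∈ {1, 2}
  q divides the leading coefficient (3): q ∈ {1, 3}

All possible rational roots: -2, -1, -2/3, -1/3, 1/3, 2/3, 1, 2

-2, -1, -2/3, -1/3, 1/3, 2/3, 1, 2


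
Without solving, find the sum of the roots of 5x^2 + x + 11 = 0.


By Vieta's formulas for ax^2 + bx + c = 0:
  Sum of roots = -b/a
  Product of roots = c/a

Here a = 5, b = 1, c = 11
Sum = -(1)/5 = -1/5
Product = 11/5 = 11/5

Sum = -1/5


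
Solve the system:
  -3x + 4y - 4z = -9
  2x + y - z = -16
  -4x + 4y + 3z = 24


Using Cramer's rule. Expand each determinant along the first row.
D  = (-3)*[1*3 - (-1)*4] - 4*[2*3 - (-1)*(-4)] + (-4)*[2*4 - 1*(-4)]
  = (-3)*(7) - 4*(2) + (-4)*(12) = -77
Dx = (-9)*[1*3 - (-1)*4] - 4*[(-16)*3 - (-1)*24] + (-4)*[(-16)*4 - 1*24]
  = (-9)*(7) - 4*(-24) + (-4)*(-88) = 385
Dy = (-3)*[(-16)*3 - (-1)*24] - (-9)*[2*3 - (-1)*(-4)] + (-4)*[2*24 - (-16)*(-4)]
  = (-3)*(-24) - (-9)*(2) + (-4)*(-16) = 154
Dz = (-3)*[1*24 - (-16)*4] - 4*[2*24 - (-16)*(-4)] + (-9)*[2*4 - 1*(-4)]
  = (-3)*(88) - 4*(-16) + (-9)*(12) = -308
x = Dx/D = 385/-77 = -5, y = Dy/D = 154/-77 = -2, z = Dz/D = -308/-77 = 4
Check eq1: (-3)(-5) + (4)(-2) + (-4)(4) = -9 = -9 ✓
Check eq2: (2)(-5) + (1)(-2) + (-1)(4) = -16 = -16 ✓
Check eq3: (-4)(-5) + (4)(-2) + (3)(4) = 24 = 24 ✓

x = -5, y = -2, z = 4


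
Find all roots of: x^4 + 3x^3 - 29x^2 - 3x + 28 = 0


Let p(x) = x^4 + 3x^3 - 29x^2 - 3x + 28. By the rational root theorem (leading coefficient 1), any rational root is an integer divisor of 28: try ±1, ±2, ... in turn.
Test x = 1: value = 0 ✓, so (x - 1) is a factor.
Synthetic division by (x - 1): bring down 1; 1(1) + 3 = 4; 4(1) - 29 = -25; (-25)(1) - 3 = -28; (-28)(1) + 28 = 0 → quotient x^3 + 4x^2 - 25x - 28, remainder 0.
Continue with the quotient x^3 + 4x^2 - 25x - 28 (candidates must divide 28; re-test x = 1 first in case it repeats).
Test x = 1: value = -48 ≠ 0.
Test x = -1: value = 0 ✓, so (x + 1) is a factor.
Synthetic division by (x + 1): bring down 1; 1(-1) + 4 = 3; 3(-1) - 25 = -28; (-28)(-1) - 28 = 0 → quotient x^2 + 3x - 28, remainder 0.
Solve the quadratic x^2 + 3x - 28 = 0: discriminant = 3^2 - 4(1)(-28) = 9 + 112 = 121.
sqrt(121) = 11, so x = (-3 ± 11)/2: x = 4 or x = -7.
Collecting all roots found:

x = -7, x = -1, x = 1, x = 4


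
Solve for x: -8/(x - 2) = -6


Multiply both sides by (x - 2): -8 = -6(x - 2)
Distribute: -8 = -6x + 12
-6x = -8 - 12 = -20
x = 10/3

x = 10/3


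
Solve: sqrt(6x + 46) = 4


Square both sides: 6x + 46 = 4^2 = 16
6x = 16 - 46 = -30
x = -5
Check: sqrt(6*(-5) + 46) = sqrt(16) = 4 ✓

x = -5


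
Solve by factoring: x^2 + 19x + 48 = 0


We need two numbers that multiply to 48 and add to 19.
Those numbers are 3 and 16 (since 3 * 16 = 48 and 3 + 16 = 19).
So x^2 + 19x + 48 = (x + 3)(x + 16) = 0
Setting each factor to zero: x = -3 or x = -16

x = -16, x = -3


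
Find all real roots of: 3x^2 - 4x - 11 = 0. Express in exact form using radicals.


Using the quadratic formula: x = (-b ± sqrt(b^2 - 4ac)) / (2a)
Here a = 3, b = -4, c = -11
Discriminant = b^2 - 4ac = (-4)^2 - 4(3)(-11) = 16 + 132 = 148
Since discriminant = 148 > 0, there are two real roots.
x = (4 ± 2*sqrt(37)) / 6
Simplifying: x = (2 ± sqrt(37)) / 3
Numerically: x ≈ 2.6943 or x ≈ -1.3609

x = (2 + sqrt(37)) / 3 or x = (2 - sqrt(37)) / 3


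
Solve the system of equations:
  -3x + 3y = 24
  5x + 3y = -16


Using Cramer's rule:
Determinant D = (-3)(3) - (5)(3) = -9 - 15 = -24
Dx = (24)(3) - (-16)(3) = 72 + 48 = 120
Dy = (-3)(-16) - (5)(24) = 48 - 120 = -72
x = Dx/D = 120/-24 = -5
y = Dy/D = -72/-24 = 3

x = -5, y = 3


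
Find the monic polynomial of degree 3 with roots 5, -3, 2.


A monic polynomial with roots 5, -3, 2 is:
p(x) = (x - 5)(x + 3)(x - 2)
After multiplying by (x - 5): x - 5
After multiplying by (x + 3): x^2 - 2x - 15
After multiplying by (x - 2): x^3 - 4x^2 - 11x + 30

x^3 - 4x^2 - 11x + 30


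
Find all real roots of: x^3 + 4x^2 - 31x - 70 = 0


Let p(x) = x^3 + 4x^2 - 31x - 70. By the rational root theorem (leading coefficient 1), any rational root is an integer divisor of 70: try ±1, ±2, ... in turn.
Test x = 1: value = -96 ≠ 0.
Test x = -1: value = -36 ≠ 0.
Test x = 2: value = -108 ≠ 0.
Test x = -2: value = 0 ✓, so (x + 2) is a factor.
Synthetic division by (x + 2): bring down 1; 1(-2) + 4 = 2; 2(-2) - 31 = -35; (-35)(-2) - 70 = 0 → quotient x^2 + 2x - 35, remainder 0.
Solve the quadratic x^2 + 2x - 35 = 0: discriminant = 2^2 - 4(1)(-35) = 4 + 140 = 144.
sqrt(144) = 12, so x = (-2 ± 12)/2: x = 5 or x = -7.

x = -7, x = -2, x = 5


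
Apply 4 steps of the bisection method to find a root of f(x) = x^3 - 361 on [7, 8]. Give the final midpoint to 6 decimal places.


f(x) = x^3 - 361
f(7) = -18 < 0
f(8) = 151 > 0

Step 1: midpoint = (7.000000 + 8.000000)/2 = 7.500000
  f(7.500000) = 60.875000
  f(mid) > 0, so root is in [7.000000, 7.500000]

Step 2: midpoint = (7.000000 + 7.500000)/2 = 7.250000
  f(7.250000) = 20.078125
  f(mid) > 0, so root is in [7.000000, 7.250000]

Step 3: midpoint = (7.000000 + 7.250000)/2 = 7.125000
  f(7.125000) = 0.705078
  f(mid) > 0, so root is in [7.000000, 7.125000]

Step 4: midpoint = (7.000000 + 7.125000)/2 = 7.062500
  f(7.062500) = -8.730225
  f(mid) < 0, so root is in [7.062500, 7.125000]

midpoint = 7.062500


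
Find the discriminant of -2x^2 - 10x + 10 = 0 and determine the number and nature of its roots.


For ax^2 + bx + c = 0, discriminant D = b^2 - 4ac
Here a = -2, b = -10, c = 10
D = (-10)^2 - 4(-2)(10) = 100 + 80 = 180

D = 180 > 0 but not a perfect square
The equation has 2 distinct real irrational roots.

Discriminant = 180, 2 distinct real irrational roots


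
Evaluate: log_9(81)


We need the exponent such that 9^? = 81
9^2 = 81
Therefore log_9(81) = 2

2


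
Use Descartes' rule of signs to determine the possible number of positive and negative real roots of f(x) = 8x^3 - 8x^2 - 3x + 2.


Descartes' rule of signs:

For positive roots, count sign changes in f(x) = 8x^3 - 8x^2 - 3x + 2:
Signs of coefficients: +, -, -, +
Number of sign changes: 2
Possible positive real roots: 2, 0

For negative roots, examine f(-x) = -8x^3 - 8x^2 + 3x + 2:
Signs of coefficients: -, -, +, +
Number of sign changes: 1
Possible negative real roots: 1

Positive roots: 2 or 0; Negative roots: 1


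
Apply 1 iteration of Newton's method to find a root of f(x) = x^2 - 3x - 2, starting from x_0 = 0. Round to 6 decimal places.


Newton's method: x_(n+1) = x_n - f(x_n)/f'(x_n)
f(x) = x^2 - 3x - 2
f'(x) = 2x - 3

Iteration 1:
  f(0.000000) = -2.000000
  f'(0.000000) = -3.000000
  x_1 = 0.000000 - (-2.000000)/(-3.000000) = -0.666667

x_1 = -0.666667


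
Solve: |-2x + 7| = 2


An absolute value equation |expr| = 2 gives two cases:
Case 1: -2x + 7 = 2
  -2x = -5, so x = 5/2
Case 2: -2x + 7 = -2
  -2x = -9, so x = 9/2

x = 5/2, x = 9/2


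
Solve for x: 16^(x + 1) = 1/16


Express both sides with the same base.
1/16 = 16^(-1)
Since the bases match, equate exponents: x + 1 = -1
So x = -1 - (1) = -2

x = -2


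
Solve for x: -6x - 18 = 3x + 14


Starting with: -6x - 18 = 3x + 14
Move all x terms to left: (-6 - 3)x = 14 + 18
Simplify: -9x = 32
Divide both sides by -9: x = -32/9

x = -32/9


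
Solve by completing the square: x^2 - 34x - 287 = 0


Start: x^2 - 34x - 287 = 0
Move constant: x^2 - 34x = 287
Half of -34 is -17, squared is 289
Add 289 to both sides: x^2 - 34x + 289 = 576
(x - 17)^2 = 576
x - 17 = ±24
x = 17 + 24 = 41 or x = 17 - 24 = -7

x = -7, x = 41


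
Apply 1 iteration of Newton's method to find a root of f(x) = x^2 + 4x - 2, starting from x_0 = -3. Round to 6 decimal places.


Newton's method: x_(n+1) = x_n - f(x_n)/f'(x_n)
f(x) = x^2 + 4x - 2
f'(x) = 2x + 4

Iteration 1:
  f(-3.000000) = -5.000000
  f'(-3.000000) = -2.000000
  x_1 = -3.000000 - (-5.000000)/(-2.000000) = -5.500000

x_1 = -5.500000


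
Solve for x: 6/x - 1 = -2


Subtract -1 from both sides: 6/x = -1
Multiply both sides by x: 6 = -1 * x
Divide by -1: x = -6

x = -6


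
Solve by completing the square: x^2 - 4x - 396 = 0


Start: x^2 - 4x - 396 = 0
Move constant: x^2 - 4x = 396
Half of -4 is -2, squared is 4
Add 4 to both sides: x^2 - 4x + 4 = 400
(x - 2)^2 = 400
x - 2 = ±20
x = 2 + 20 = 22 or x = 2 - 20 = -18

x = -18, x = 22


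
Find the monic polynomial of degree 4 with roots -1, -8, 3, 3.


A monic polynomial with roots -1, -8, 3, 3 is:
p(x) = (x + 1)(x + 8)(x - 3)(x - 3)
After multiplying by (x + 1): x + 1
After multiplying by (x + 8): x^2 + 9x + 8
After multiplying by (x - 3): x^3 + 6x^2 - 19x - 24
After multiplying by (x - 3): x^4 + 3x^3 - 37x^2 + 33x + 72

x^4 + 3x^3 - 37x^2 + 33x + 72


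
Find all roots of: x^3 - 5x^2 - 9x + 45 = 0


Let p(x) = x^3 - 5x^2 - 9x + 45. By the rational root theorem (leading coefficient 1), any rational root is an integer divisor of 45: try ±1, ±2, ... in turn.
Test x = 1: value = 32 ≠ 0.
Test x = -1: value = 48 ≠ 0.
Test x = 3: value = 0 ✓, so (x - 3) is a factor.
Synthetic division by (x - 3): bring down 1; 1(3) - 5 = -2; (-2)(3) - 9 = -15; (-15)(3) + 45 = 0 → quotient x^2 - 2x - 15, remainder 0.
Solve the quadratic x^2 - 2x - 15 = 0: discriminant = (-2)^2 - 4(1)(-15) = 4 + 60 = 64.
sqrt(64) = 8, so x = (2 ± 8)/2: x = 5 or x = -3.
Collecting all roots found:

x = -3, x = 3, x = 5


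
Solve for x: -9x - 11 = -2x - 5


Starting with: -9x - 11 = -2x - 5
Move all x terms to left: (-9 + 2)x = -5 + 11
Simplify: -7x = 6
Divide both sides by -7: x = -6/7

x = -6/7


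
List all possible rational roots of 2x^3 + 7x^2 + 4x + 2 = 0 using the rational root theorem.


Rational root theorem: possible roots are ±p/q where:
  p divides the constant term (2): p ∈ {1, 2}
  q divides the leading coefficient (2): q ∈ {1, 2}

All possible rational roots: -2, -1, -1/2, 1/2, 1, 2

-2, -1, -1/2, 1/2, 1, 2


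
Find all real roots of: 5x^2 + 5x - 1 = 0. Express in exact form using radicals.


Using the quadratic formula: x = (-b ± sqrt(b^2 - 4ac)) / (2a)
Here a = 5, b = 5, c = -1
Discriminant = b^2 - 4ac = 5^2 - 4(5)(-1) = 25 + 20 = 45
Since discriminant = 45 > 0, there are two real roots.
x = (-5 ± 3*sqrt(5)) / 10
Numerically: x ≈ 0.1708 or x ≈ -1.1708

x = (-5 + 3*sqrt(5)) / 10 or x = (-5 - 3*sqrt(5)) / 10


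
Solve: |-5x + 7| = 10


An absolute value equation |expr| = 10 gives two cases:
Case 1: -5x + 7 = 10
  -5x = 3, so x = -3/5
Case 2: -5x + 7 = -10
  -5x = -17, so x = 17/5

x = -3/5, x = 17/5


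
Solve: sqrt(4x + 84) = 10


Square both sides: 4x + 84 = 10^2 = 100
4x = 100 - 84 = 16
x = 4
Check: sqrt(4*4 + 84) = sqrt(100) = 10 ✓

x = 4


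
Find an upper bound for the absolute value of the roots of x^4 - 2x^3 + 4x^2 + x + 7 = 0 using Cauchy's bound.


Cauchy's bound: all roots r satisfy |r| <= 1 + max(|a_i/a_n|) for i = 0,...,n-1
where a_n is the leading coefficient.

Coefficients: [1, -2, 4, 1, 7]
Leading coefficient a_n = 1
Ratios |a_i/a_n|: 2, 4, 1, 7
Maximum ratio: 7
Cauchy's bound: |r| <= 1 + 7 = 8

Upper bound = 8


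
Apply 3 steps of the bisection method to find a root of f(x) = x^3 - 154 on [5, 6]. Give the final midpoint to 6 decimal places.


f(x) = x^3 - 154
f(5) = -29 < 0
f(6) = 62 > 0

Step 1: midpoint = (5.000000 + 6.000000)/2 = 5.500000
  f(5.500000) = 12.375000
  f(mid) > 0, so root is in [5.000000, 5.500000]

Step 2: midpoint = (5.000000 + 5.500000)/2 = 5.250000
  f(5.250000) = -9.296875
  f(mid) < 0, so root is in [5.250000, 5.500000]

Step 3: midpoint = (5.250000 + 5.500000)/2 = 5.375000
  f(5.375000) = 1.287109
  f(mid) > 0, so root is in [5.250000, 5.375000]

midpoint = 5.375000


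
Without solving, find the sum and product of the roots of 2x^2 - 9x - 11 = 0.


By Vieta's formulas for ax^2 + bx + c = 0:
  Sum of roots = -b/a
  Product of roots = c/a

Here a = 2, b = -9, c = -11
Sum = -(-9)/2 = 9/2
Product = -11/2 = -11/2

Sum = 9/2, Product = -11/2


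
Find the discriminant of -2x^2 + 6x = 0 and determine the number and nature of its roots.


For ax^2 + bx + c = 0, discriminant D = b^2 - 4ac
Here a = -2, b = 6, c = 0
D = (6)^2 - 4(-2)(0) = 36 - 0 = 36

D = 36 > 0 and is a perfect square (sqrt = 6)
The equation has 2 distinct real rational roots.

Discriminant = 36, 2 distinct real rational roots


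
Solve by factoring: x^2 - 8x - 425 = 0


We need two numbers that multiply to -425 and add to -8.
Those numbers are -25 and 17 (since (-25) * 17 = -425 and (-25) + 17 = -8).
So x^2 - 8x - 425 = (x - 25)(x + 17) = 0
Setting each factor to zero: x = 25 or x = -17

x = -17, x = 25


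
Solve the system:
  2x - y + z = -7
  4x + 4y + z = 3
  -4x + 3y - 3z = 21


Using Cramer's rule. Expand each determinant along the first row.
D  = 2*[4*(-3) - 1*3] - (-1)*[4*(-3) - 1*(-4)] + 1*[4*3 - 4*(-4)]
  = 2*(-15) - (-1)*(-8) + 1*(28) = -10
Dx = (-7)*[4*(-3) - 1*3] - (-1)*[3*(-3) - 1*21] + 1*[3*3 - 4*21]
  = (-7)*(-15) - (-1)*(-30) + 1*(-75) = 0
Dy = 2*[3*(-3) - 1*21] - (-7)*[4*(-3) - 1*(-4)] + 1*[4*21 - 3*(-4)]
  = 2*(-30) - (-7)*(-8) + 1*(96) = -20
Dz = 2*[4*21 - 3*3] - (-1)*[4*21 - 3*(-4)] + (-7)*[4*3 - 4*(-4)]
  = 2*(75) - (-1)*(96) + (-7)*(28) = 50
x = Dx/D = 0/-10 = 0, y = Dy/D = -20/-10 = 2, z = Dz/D = 50/-10 = -5
Check eq1: (2)(0) + (-1)(2) + (1)(-5) = -7 = -7 ✓
Check eq2: (4)(0) + (4)(2) + (1)(-5) = 3 = 3 ✓
Check eq3: (-4)(0) + (3)(2) + (-3)(-5) = 21 = 21 ✓

x = 0, y = 2, z = -5


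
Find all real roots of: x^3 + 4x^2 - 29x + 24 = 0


Let p(x) = x^3 + 4x^2 - 29x + 24. By the rational root theorem (leading coefficient 1), any rational root is an integer divisor of 24: try ±1, ±2, ... in turn.
Test x = 1: value = 0 ✓, so (x - 1) is a factor.
Synthetic division by (x - 1): bring down 1; 1(1) + 4 = 5; 5(1) - 29 = -24; (-24)(1) + 24 = 0 → quotient x^2 + 5x - 24, remainder 0.
Solve the quadratic x^2 + 5x - 24 = 0: discriminant = 5^2 - 4(1)(-24) = 25 + 96 = 121.
sqrt(121) = 11, so x = (-5 ± 11)/2: x = 3 or x = -8.

x = -8, x = 1, x = 3


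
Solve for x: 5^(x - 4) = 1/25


Express both sides with the same base.
1/25 = 5^(-2)
Since the bases match, equate exponents: x - 4 = -2
So x = -2 - (-4) = 2

x = 2


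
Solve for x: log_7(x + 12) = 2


Convert to exponential form: x + 12 = 7^2 = 49
x = 49 - 12 = 37
Check: log_7(37 + 12) = log_7(49) = log_7(49) = 2 ✓

x = 37


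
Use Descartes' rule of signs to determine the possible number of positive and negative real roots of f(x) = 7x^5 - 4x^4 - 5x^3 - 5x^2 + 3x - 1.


Descartes' rule of signs:

For positive roots, count sign changes in f(x) = 7x^5 - 4x^4 - 5x^3 - 5x^2 + 3x - 1:
Signs of coefficients: +, -, -, -, +, -
Number of sign changes: 3
Possible positive real roots: 3, 1

For negative roots, examine f(-x) = -7x^5 - 4x^4 + 5x^3 - 5x^2 - 3x - 1:
Signs of coefficients: -, -, +, -, -, -
Number of sign changes: 2
Possible negative real roots: 2, 0

Positive roots: 3 or 1; Negative roots: 2 or 0


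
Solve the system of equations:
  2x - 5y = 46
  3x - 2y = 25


Using Cramer's rule:
Determinant D = (2)(-2) - (3)(-5) = -4 + 15 = 11
Dx = (46)(-2) - (25)(-5) = -92 + 125 = 33
Dy = (2)(25) - (3)(46) = 50 - 138 = -88
x = Dx/D = 33/11 = 3
y = Dy/D = -88/11 = -8

x = 3, y = -8


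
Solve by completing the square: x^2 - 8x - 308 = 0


Start: x^2 - 8x - 308 = 0
Move constant: x^2 - 8x = 308
Half of -8 is -4, squared is 16
Add 16 to both sides: x^2 - 8x + 16 = 324
(x - 4)^2 = 324
x - 4 = ±18
x = 4 + 18 = 22 or x = 4 - 18 = -14

x = -14, x = 22


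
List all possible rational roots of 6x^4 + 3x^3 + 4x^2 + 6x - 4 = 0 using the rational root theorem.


Rational root theorem: possible roots are ±p/q where:
  p divides the constant term (-4): p ∈ {1, 2, 4}
  q divides the leading coefficient (6): q ∈ {1, 2, 3, 6}

All possible rational roots: -4, -2, -4/3, -1, -2/3, -1/2, -1/3, -1/6, 1/6, 1/3, 1/2, 2/3, 1, 4/3, 2, 4

-4, -2, -4/3, -1, -2/3, -1/2, -1/3, -1/6, 1/6, 1/3, 1/2, 2/3, 1, 4/3, 2, 4


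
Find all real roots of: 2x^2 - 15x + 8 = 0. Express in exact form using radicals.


Using the quadratic formula: x = (-b ± sqrt(b^2 - 4ac)) / (2a)
Here a = 2, b = -15, c = 8
Discriminant = b^2 - 4ac = (-15)^2 - 4(2)(8) = 225 - 64 = 161
Since discriminant = 161 > 0, there are two real roots.
x = (15 ± sqrt(161)) / 4
Numerically: x ≈ 6.9221 or x ≈ 0.5779

x = (15 + sqrt(161)) / 4 or x = (15 - sqrt(161)) / 4


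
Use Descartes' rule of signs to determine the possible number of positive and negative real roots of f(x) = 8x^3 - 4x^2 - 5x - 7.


Descartes' rule of signs:

For positive roots, count sign changes in f(x) = 8x^3 - 4x^2 - 5x - 7:
Signs of coefficients: +, -, -, -
Number of sign changes: 1
Possible positive real roots: 1

For negative roots, examine f(-x) = -8x^3 - 4x^2 + 5x - 7:
Signs of coefficients: -, -, +, -
Number of sign changes: 2
Possible negative real roots: 2, 0

Positive roots: 1; Negative roots: 2 or 0


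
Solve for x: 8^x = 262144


Express both sides with the same base.
262144 = 8^6
Since the bases match: x = 6

x = 6


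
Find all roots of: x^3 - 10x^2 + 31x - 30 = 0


Let p(x) = x^3 - 10x^2 + 31x - 30. By the rational root theorem (leading coefficient 1), any rational root is an integer divisor of 30: try ±1, ±2, ... in turn.
Test x = 1: value = -8 ≠ 0.
Test x = -1: value = -72 ≠ 0.
Test x = 2: value = 0 ✓, so (x - 2) is a factor.
Synthetic division by (x - 2): bring down 1; 1(2) - 10 = -8; (-8)(2) + 31 = 15; 15(2) - 30 = 0 → quotient x^2 - 8x + 15, remainder 0.
Solve the quadratic x^2 - 8x + 15 = 0: discriminant = (-8)^2 - 4(1)(15) = 64 - 60 = 4.
sqrt(4) = 2, so x = (8 ± 2)/2: x = 5 or x = 3.
Collecting all roots found:

x = 2, x = 3, x = 5


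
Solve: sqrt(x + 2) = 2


Square both sides: x + 2 = 2^2 = 4
x = 4 - 2 = 2
x = 2
Check: sqrt(1*2 + 2) = sqrt(4) = 2 ✓

x = 2


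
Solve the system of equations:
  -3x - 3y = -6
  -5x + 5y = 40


Using Cramer's rule:
Determinant D = (-3)(5) - (-5)(-3) = -15 - 15 = -30
Dx = (-6)(5) - (40)(-3) = -30 + 120 = 90
Dy = (-3)(40) - (-5)(-6) = -120 - 30 = -150
x = Dx/D = 90/-30 = -3
y = Dy/D = -150/-30 = 5

x = -3, y = 5


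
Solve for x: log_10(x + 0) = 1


Convert to exponential form: x + 0 = 10^1 = 10
x = 10 - 0 = 10
Check: log_10(10 + 0) = log_10(10) = log_10(10) = 1 ✓

x = 10


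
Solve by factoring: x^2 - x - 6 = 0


We need two numbers that multiply to -6 and add to -1.
Those numbers are -3 and 2 (since (-3) * 2 = -6 and (-3) + 2 = -1).
So x^2 - x - 6 = (x - 3)(x + 2) = 0
Setting each factor to zero: x = 3 or x = -2

x = -2, x = 3


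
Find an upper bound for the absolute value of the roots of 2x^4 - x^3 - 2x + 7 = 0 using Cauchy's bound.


Cauchy's bound: all roots r satisfy |r| <= 1 + max(|a_i/a_n|) for i = 0,...,n-1
where a_n is the leading coefficient.

Coefficients: [2, -1, 0, -2, 7]
Leading coefficient a_n = 2
Ratios |a_i/a_n|: 1/2, 0, 1, 7/2
Maximum ratio: 7/2
Cauchy's bound: |r| <= 1 + 7/2 = 9/2

Upper bound = 9/2


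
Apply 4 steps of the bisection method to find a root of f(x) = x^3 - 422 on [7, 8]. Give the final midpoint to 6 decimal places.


f(x) = x^3 - 422
f(7) = -79 < 0
f(8) = 90 > 0

Step 1: midpoint = (7.000000 + 8.000000)/2 = 7.500000
  f(7.500000) = -0.125000
  f(mid) < 0, so root is in [7.500000, 8.000000]

Step 2: midpoint = (7.500000 + 8.000000)/2 = 7.750000
  f(7.750000) = 43.484375
  f(mid) > 0, so root is in [7.500000, 7.750000]

Step 3: midpoint = (7.500000 + 7.750000)/2 = 7.625000
  f(7.625000) = 21.322266
  f(mid) > 0, so root is in [7.500000, 7.625000]

Step 4: midpoint = (7.500000 + 7.625000)/2 = 7.562500
  f(7.562500) = 10.510010
  f(mid) > 0, so root is in [7.500000, 7.562500]

midpoint = 7.562500


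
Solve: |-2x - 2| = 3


An absolute value equation |expr| = 3 gives two cases:
Case 1: -2x - 2 = 3
  -2x = 5, so x = -5/2
Case 2: -2x - 2 = -3
  -2x = -1, so x = 1/2

x = -5/2, x = 1/2


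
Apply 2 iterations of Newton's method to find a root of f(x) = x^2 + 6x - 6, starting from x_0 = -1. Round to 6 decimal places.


Newton's method: x_(n+1) = x_n - f(x_n)/f'(x_n)
f(x) = x^2 + 6x - 6
f'(x) = 2x + 6

Iteration 1:
  f(-1.000000) = -11.000000
  f'(-1.000000) = 4.000000
  x_1 = -1.000000 - (-11.000000)/(4.000000) = 1.750000

Iteration 2:
  f(1.750000) = 7.562500
  f'(1.750000) = 9.500000
  x_2 = 1.750000 - (7.562500)/(9.500000) = 0.953947

x_2 = 0.953947


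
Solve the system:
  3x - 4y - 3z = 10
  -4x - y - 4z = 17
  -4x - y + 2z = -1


Using Cramer's rule. Expand each determinant along the first row.
D  = 3*[(-1)*2 - (-4)*(-1)] - (-4)*[(-4)*2 - (-4)*(-4)] + (-3)*[(-4)*(-1) - (-1)*(-4)]
  = 3*(-6) - (-4)*(-24) + (-3)*(0) = -114
Dx = 10*[(-1)*2 - (-4)*(-1)] - (-4)*[17*2 - (-4)*(-1)] + (-3)*[17*(-1) - (-1)*(-1)]
  = 10*(-6) - (-4)*(30) + (-3)*(-18) = 114
Dy = 3*[17*2 - (-4)*(-1)] - 10*[(-4)*2 - (-4)*(-4)] + (-3)*[(-4)*(-1) - 17*(-4)]
  = 3*(30) - 10*(-24) + (-3)*(72) = 114
Dz = 3*[(-1)*(-1) - 17*(-1)] - (-4)*[(-4)*(-1) - 17*(-4)] + 10*[(-4)*(-1) - (-1)*(-4)]
  = 3*(18) - (-4)*(72) + 10*(0) = 342
x = Dx/D = 114/-114 = -1, y = Dy/D = 114/-114 = -1, z = Dz/D = 342/-114 = -3
Check eq1: (3)(-1) + (-4)(-1) + (-3)(-3) = 10 = 10 ✓
Check eq2: (-4)(-1) + (-1)(-1) + (-4)(-3) = 17 = 17 ✓
Check eq3: (-4)(-1) + (-1)(-1) + (2)(-3) = -1 = -1 ✓

x = -1, y = -1, z = -3


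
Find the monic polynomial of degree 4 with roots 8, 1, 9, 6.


A monic polynomial with roots 8, 1, 9, 6 is:
p(x) = (x - 8)(x - 1)(x - 9)(x - 6)
After multiplying by (x - 8): x - 8
After multiplying by (x - 1): x^2 - 9x + 8
After multiplying by (x - 9): x^3 - 18x^2 + 89x - 72
After multiplying by (x - 6): x^4 - 24x^3 + 197x^2 - 606x + 432

x^4 - 24x^3 + 197x^2 - 606x + 432


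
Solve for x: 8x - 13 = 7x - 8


Starting with: 8x - 13 = 7x - 8
Move all x terms to left: (8 - 7)x = -8 + 13
Simplify: x = 5
Divide both sides by 1: x = 5

x = 5


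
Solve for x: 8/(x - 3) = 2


Multiply both sides by (x - 3): 8 = 2(x - 3)
Distribute: 8 = 2x - 6
2x = 8 + 6 = 14
x = 7

x = 7


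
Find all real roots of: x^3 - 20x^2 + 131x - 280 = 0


Let p(x) = x^3 - 20x^2 + 131x - 280. By the rational root theorem (leading coefficient 1), any rational root is an integer divisor of 280: try ±1, ±2, ... in turn.
Test x = 1: value = -168 ≠ 0.
Test x = -1: value = -432 ≠ 0.
Test x = 2: value = -90 ≠ 0.
Test x = -2: value = -630 ≠ 0.
Test x = 4: value = -12 ≠ 0.
Test x = -4: value = -1188 ≠ 0.
Test x = 5: value = 0 ✓, so (x - 5) is a factor.
Synthetic division by (x - 5): bring down 1; 1(5) - 20 = -15; (-15)(5) + 131 = 56; 56(5) - 280 = 0 → quotient x^2 - 15x + 56, remainder 0.
Solve the quadratic x^2 - 15x + 56 = 0: discriminant = (-15)^2 - 4(1)(56) = 225 - 224 = 1.
sqrt(1) = 1, so x = (15 ± 1)/2: x = 8 or x = 7.

x = 5, x = 7, x = 8


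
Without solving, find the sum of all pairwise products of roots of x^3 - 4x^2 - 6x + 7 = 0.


By Vieta's formulas for x^3 + bx^2 + cx + d = 0:
  r1 + r2 + r3 = -b/a = 4
  r1*r2 + r1*r3 + r2*r3 = c/a = -6
  r1*r2*r3 = -d/a = -7


Sum of pairwise products = -6


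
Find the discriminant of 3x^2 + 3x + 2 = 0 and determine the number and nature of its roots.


For ax^2 + bx + c = 0, discriminant D = b^2 - 4ac
Here a = 3, b = 3, c = 2
D = (3)^2 - 4(3)(2) = 9 - 24 = -15

D = -15 < 0
The equation has no real roots (2 complex conjugate roots).

Discriminant = -15, no real roots (2 complex conjugate roots)


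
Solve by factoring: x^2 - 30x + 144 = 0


We need two numbers that multiply to 144 and add to -30.
Those numbers are -6 and -24 (since (-6) * (-24) = 144 and (-6) + (-24) = -30).
So x^2 - 30x + 144 = (x - 6)(x - 24) = 0
Setting each factor to zero: x = 6 or x = 24

x = 6, x = 24


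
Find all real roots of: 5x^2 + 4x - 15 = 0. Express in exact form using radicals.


Using the quadratic formula: x = (-b ± sqrt(b^2 - 4ac)) / (2a)
Here a = 5, b = 4, c = -15
Discriminant = b^2 - 4ac = 4^2 - 4(5)(-15) = 16 + 300 = 316
Since discriminant = 316 > 0, there are two real roots.
x = (-4 ± 2*sqrt(79)) / 10
Simplifying: x = (-2 ± sqrt(79)) / 5
Numerically: x ≈ 1.3776 or x ≈ -2.1776

x = (-2 + sqrt(79)) / 5 or x = (-2 - sqrt(79)) / 5


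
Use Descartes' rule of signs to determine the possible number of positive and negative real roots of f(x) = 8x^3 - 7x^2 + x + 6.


Descartes' rule of signs:

For positive roots, count sign changes in f(x) = 8x^3 - 7x^2 + x + 6:
Signs of coefficients: +, -, +, +
Number of sign changes: 2
Possible positive real roots: 2, 0

For negative roots, examine f(-x) = -8x^3 - 7x^2 - x + 6:
Signs of coefficients: -, -, -, +
Number of sign changes: 1
Possible negative real roots: 1

Positive roots: 2 or 0; Negative roots: 1


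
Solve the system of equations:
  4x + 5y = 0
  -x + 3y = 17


Using Cramer's rule:
Determinant D = (4)(3) - (-1)(5) = 12 + 5 = 17
Dx = (0)(3) - (17)(5) = 0 - 85 = -85
Dy = (4)(17) - (-1)(0) = 68 - 0 = 68
x = Dx/D = -85/17 = -5
y = Dy/D = 68/17 = 4

x = -5, y = 4


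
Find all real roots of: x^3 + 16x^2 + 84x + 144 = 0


Let p(x) = x^3 + 16x^2 + 84x + 144. By the rational root theorem (leading coefficient 1), any rational root is an integer divisor of 144: try ±1, ±2, ... in turn.
Test x = 1: value = 245 ≠ 0.
Test x = -1: value = 75 ≠ 0.
Test x = 2: value = 384 ≠ 0.
Test x = -2: value = 32 ≠ 0.
Test x = 3: value = 567 ≠ 0.
Test x = -3: value = 9 ≠ 0.
Test x = 4: value = 800 ≠ 0.
Test x = -4: value = 0 ✓, so (x + 4) is a factor.
Synthetic division by (x + 4): bring down 1; 1(-4) + 16 = 12; 12(-4) + 84 = 36; 36(-4) + 144 = 0 → quotient x^2 + 12x + 36, remainder 0.
Solve the quadratic x^2 + 12x + 36 = 0: discriminant = 12^2 - 4(1)(36) = 144 - 144 = 0.
Discriminant = 0, so a double root: x = -12/2 = -6.

x = -6 (multiplicity 2), x = -4


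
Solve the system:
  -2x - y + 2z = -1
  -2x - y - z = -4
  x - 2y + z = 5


Using Cramer's rule. Expand each determinant along the first row.
D  = (-2)*[(-1)*1 - (-1)*(-2)] - (-1)*[(-2)*1 - (-1)*1] + 2*[(-2)*(-2) - (-1)*1]
  = (-2)*(-3) - (-1)*(-1) + 2*(5) = 15
Dx = (-1)*[(-1)*1 - (-1)*(-2)] - (-1)*[(-4)*1 - (-1)*5] + 2*[(-4)*(-2) - (-1)*5]
  = (-1)*(-3) - (-1)*(1) + 2*(13) = 30
Dy = (-2)*[(-4)*1 - (-1)*5] - (-1)*[(-2)*1 - (-1)*1] + 2*[(-2)*5 - (-4)*1]
  = (-2)*(1) - (-1)*(-1) + 2*(-6) = -15
Dz = (-2)*[(-1)*5 - (-4)*(-2)] - (-1)*[(-2)*5 - (-4)*1] + (-1)*[(-2)*(-2) - (-1)*1]
  = (-2)*(-13) - (-1)*(-6) + (-1)*(5) = 15
x = Dx/D = 30/15 = 2, y = Dy/D = -15/15 = -1, z = Dz/D = 15/15 = 1
Check eq1: (-2)(2) + (-1)(-1) + (2)(1) = -1 = -1 ✓
Check eq2: (-2)(2) + (-1)(-1) + (-1)(1) = -4 = -4 ✓
Check eq3: (1)(2) + (-2)(-1) + (1)(1) = 5 = 5 ✓

x = 2, y = -1, z = 1


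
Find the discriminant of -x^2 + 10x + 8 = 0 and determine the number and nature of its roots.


For ax^2 + bx + c = 0, discriminant D = b^2 - 4ac
Here a = -1, b = 10, c = 8
D = (10)^2 - 4(-1)(8) = 100 + 32 = 132

D = 132 > 0 but not a perfect square
The equation has 2 distinct real irrational roots.

Discriminant = 132, 2 distinct real irrational roots


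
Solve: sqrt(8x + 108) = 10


Square both sides: 8x + 108 = 10^2 = 100
8x = 100 - 108 = -8
x = -1
Check: sqrt(8*(-1) + 108) = sqrt(100) = 10 ✓

x = -1


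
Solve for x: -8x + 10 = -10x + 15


Starting with: -8x + 10 = -10x + 15
Move all x terms to left: (-8 + 10)x = 15 - 10
Simplify: 2x = 5
Divide both sides by 2: x = 5/2

x = 5/2


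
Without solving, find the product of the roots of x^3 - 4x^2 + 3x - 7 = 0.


By Vieta's formulas for x^3 + bx^2 + cx + d = 0:
  r1 + r2 + r3 = -b/a = 4
  r1*r2 + r1*r3 + r2*r3 = c/a = 3
  r1*r2*r3 = -d/a = 7


Product = 7


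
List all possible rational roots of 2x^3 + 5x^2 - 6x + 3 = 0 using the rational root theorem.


Rational root theorem: possible roots are ±p/q where:
  p divides the constant term (3): p ∈ {1, 3}
  q divides the leading coefficient (2): q ∈ {1, 2}

All possible rational roots: -3, -3/2, -1, -1/2, 1/2, 1, 3/2, 3

-3, -3/2, -1, -1/2, 1/2, 1, 3/2, 3


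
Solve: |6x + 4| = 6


An absolute value equation |expr| = 6 gives two cases:
Case 1: 6x + 4 = 6
  6x = 2, so x = 1/3
Case 2: 6x + 4 = -6
  6x = -10, so x = -5/3

x = -5/3, x = 1/3


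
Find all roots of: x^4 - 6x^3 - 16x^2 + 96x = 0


The constant term is 0, so x = 0 is a root. Factor out x:
  x^3 - 6x^2 - 16x + 96 = 0
Let p(x) = x^3 - 6x^2 - 16x + 96. By the rational root theorem (leading coefficient 1), any rational root is an integer divisor of 96: try ±1, ±2, ... in turn.
Test x = 1: value = 75 ≠ 0.
Test x = -1: value = 105 ≠ 0.
Test x = 2: value = 48 ≠ 0.
Test x = -2: value = 96 ≠ 0.
Test x = 3: value = 21 ≠ 0.
Test x = -3: value = 63 ≠ 0.
Test x = 4: value = 0 ✓, so (x - 4) is a factor.
Synthetic division by (x - 4): bring down 1; 1(4) - 6 = -2; (-2)(4) - 16 = -24; (-24)(4) + 96 = 0 → quotient x^2 - 2x - 24, remainder 0.
Solve the quadratic x^2 - 2x - 24 = 0: discriminant = (-2)^2 - 4(1)(-24) = 4 + 96 = 100.
sqrt(100) = 10, so x = (2 ± 10)/2: x = 6 or x = -4.
Collecting all roots found:

x = -4, x = 0, x = 4, x = 6


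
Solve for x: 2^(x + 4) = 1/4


Express both sides with the same base.
1/4 = 2^(-2)
Since the bases match, equate exponents: x + 4 = -2
So x = -2 - (4) = -6

x = -6


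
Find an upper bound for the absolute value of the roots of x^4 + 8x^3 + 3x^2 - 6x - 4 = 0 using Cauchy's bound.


Cauchy's bound: all roots r satisfy |r| <= 1 + max(|a_i/a_n|) for i = 0,...,n-1
where a_n is the leading coefficient.

Coefficients: [1, 8, 3, -6, -4]
Leading coefficient a_n = 1
Ratios |a_i/a_n|: 8, 3, 6, 4
Maximum ratio: 8
Cauchy's bound: |r| <= 1 + 8 = 9

Upper bound = 9


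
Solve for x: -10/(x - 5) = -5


Multiply both sides by (x - 5): -10 = -5(x - 5)
Distribute: -10 = -5x + 25
-5x = -10 - 25 = -35
x = 7

x = 7


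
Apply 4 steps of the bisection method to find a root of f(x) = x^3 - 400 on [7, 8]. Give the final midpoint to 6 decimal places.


f(x) = x^3 - 400
f(7) = -57 < 0
f(8) = 112 > 0

Step 1: midpoint = (7.000000 + 8.000000)/2 = 7.500000
  f(7.500000) = 21.875000
  f(mid) > 0, so root is in [7.000000, 7.500000]

Step 2: midpoint = (7.000000 + 7.500000)/2 = 7.250000
  f(7.250000) = -18.921875
  f(mid) < 0, so root is in [7.250000, 7.500000]

Step 3: midpoint = (7.250000 + 7.500000)/2 = 7.375000
  f(7.375000) = 1.130859
  f(mid) > 0, so root is in [7.250000, 7.375000]

Step 4: midpoint = (7.250000 + 7.375000)/2 = 7.312500
  f(7.312500) = -8.981201
  f(mid) < 0, so root is in [7.312500, 7.375000]

midpoint = 7.312500


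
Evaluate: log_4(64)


We need the exponent such that 4^? = 64
4^3 = 64
Therefore log_4(64) = 3

3


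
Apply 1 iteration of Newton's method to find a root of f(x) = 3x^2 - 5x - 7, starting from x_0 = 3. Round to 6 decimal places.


Newton's method: x_(n+1) = x_n - f(x_n)/f'(x_n)
f(x) = 3x^2 - 5x - 7
f'(x) = 6x - 5

Iteration 1:
  f(3.000000) = 5.000000
  f'(3.000000) = 13.000000
  x_1 = 3.000000 - (5.000000)/(13.000000) = 2.615385

x_1 = 2.615385


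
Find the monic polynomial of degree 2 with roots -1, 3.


A monic polynomial with roots -1, 3 is:
p(x) = (x + 1)(x - 3)
After multiplying by (x + 1): x + 1
After multiplying by (x - 3): x^2 - 2x - 3

x^2 - 2x - 3
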